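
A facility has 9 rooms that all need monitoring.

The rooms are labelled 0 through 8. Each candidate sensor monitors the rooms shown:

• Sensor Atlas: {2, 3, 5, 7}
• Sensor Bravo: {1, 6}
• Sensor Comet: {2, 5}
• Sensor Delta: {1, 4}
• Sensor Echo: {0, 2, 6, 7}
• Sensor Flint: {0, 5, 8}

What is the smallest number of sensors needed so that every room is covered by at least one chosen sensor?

4

Atlas and Bravo and Delta and Flint together: Atlas ∪ Bravo ∪ Delta ∪ Flint = {0, 1, 2, 3, 4, 5, 6, 7, 8} — every room is covered.
Only Atlas contains 3, so Atlas is forced; the remaining 5 rooms need at least 3 more sensors (each remaining sensor adds at most 2) — so at least 4 sensors are needed, and 4 is optimal.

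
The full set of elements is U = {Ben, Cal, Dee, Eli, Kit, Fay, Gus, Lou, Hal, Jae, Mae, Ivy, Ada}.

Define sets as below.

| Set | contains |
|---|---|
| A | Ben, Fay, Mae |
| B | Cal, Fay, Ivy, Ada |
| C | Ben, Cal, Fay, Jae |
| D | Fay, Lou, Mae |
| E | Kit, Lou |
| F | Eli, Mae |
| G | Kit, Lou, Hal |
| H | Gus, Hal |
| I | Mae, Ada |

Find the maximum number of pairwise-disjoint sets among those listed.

C, E, F, H are pairwise disjoint (C={Ben,Cal,Fay,Jae}; E={Kit,Lou}; F={Eli,Mae}; H={Gus,Hal}).
Every remaining set overlaps one of these, and no 5 of the listed sets are pairwise disjoint, so 4 is the maximum.

4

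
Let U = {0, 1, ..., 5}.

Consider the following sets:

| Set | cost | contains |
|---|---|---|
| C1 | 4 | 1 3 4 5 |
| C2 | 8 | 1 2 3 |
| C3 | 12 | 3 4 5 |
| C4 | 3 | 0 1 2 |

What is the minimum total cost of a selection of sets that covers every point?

7

C1, C4 together cover every point (C1 ∪ C4 = {0, 1, 2, 3, 4, 5}); total cost 4 + 3 = 7.
No covering selection has total cost below 7.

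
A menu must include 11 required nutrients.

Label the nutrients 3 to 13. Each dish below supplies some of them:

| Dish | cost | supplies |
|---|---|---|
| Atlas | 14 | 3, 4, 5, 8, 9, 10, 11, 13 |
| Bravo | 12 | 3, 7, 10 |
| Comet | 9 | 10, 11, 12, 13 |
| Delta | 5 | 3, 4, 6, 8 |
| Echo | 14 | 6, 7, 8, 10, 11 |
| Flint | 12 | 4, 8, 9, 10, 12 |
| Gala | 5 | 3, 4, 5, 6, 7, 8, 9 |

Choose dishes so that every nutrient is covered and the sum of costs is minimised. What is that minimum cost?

14

Comet, Gala together cover every nutrient (Comet ∪ Gala = {3, 4, 5, 6, 7, 8, 9, 10, 11, 12, 13}); total cost 9 + 5 = 14.
No covering selection has total cost below 14.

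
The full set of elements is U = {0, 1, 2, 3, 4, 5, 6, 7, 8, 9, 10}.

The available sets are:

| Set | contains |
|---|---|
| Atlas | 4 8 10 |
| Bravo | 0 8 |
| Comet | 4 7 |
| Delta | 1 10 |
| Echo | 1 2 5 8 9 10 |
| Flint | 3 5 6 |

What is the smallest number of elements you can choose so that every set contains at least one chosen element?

The 4 elements {3, 7, 8, 10} hit every set.
The sets Bravo, Comet, Delta, Flint are pairwise disjoint, so any hitting set needs a separate element for each — at least 4. Hence 4 is optimal.

4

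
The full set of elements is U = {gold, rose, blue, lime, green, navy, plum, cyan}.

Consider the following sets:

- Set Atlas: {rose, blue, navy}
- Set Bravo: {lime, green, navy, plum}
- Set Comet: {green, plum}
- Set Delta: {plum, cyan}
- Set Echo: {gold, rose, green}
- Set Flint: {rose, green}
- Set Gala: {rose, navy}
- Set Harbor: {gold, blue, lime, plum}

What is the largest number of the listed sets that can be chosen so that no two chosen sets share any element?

2

Delta, Echo are pairwise disjoint (Delta={plum,cyan}; Echo={gold,rose,green}).
Every remaining set overlaps one of these, and no 3 of the listed sets are pairwise disjoint, so 2 is the maximum.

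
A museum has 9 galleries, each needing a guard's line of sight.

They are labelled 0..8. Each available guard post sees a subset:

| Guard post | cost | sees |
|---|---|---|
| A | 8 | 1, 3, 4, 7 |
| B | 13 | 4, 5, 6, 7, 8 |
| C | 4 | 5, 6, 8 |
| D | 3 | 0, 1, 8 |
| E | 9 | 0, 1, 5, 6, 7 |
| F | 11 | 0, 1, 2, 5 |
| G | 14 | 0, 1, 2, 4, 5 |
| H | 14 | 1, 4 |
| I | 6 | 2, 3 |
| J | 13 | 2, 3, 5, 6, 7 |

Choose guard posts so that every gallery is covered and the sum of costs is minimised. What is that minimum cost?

21

A, C, D, I together cover every gallery (A ∪ C ∪ D ∪ I = {0, 1, 2, 3, 4, 5, 6, 7, 8}); total cost 8 + 4 + 3 + 6 = 21.
No covering selection has total cost below 21.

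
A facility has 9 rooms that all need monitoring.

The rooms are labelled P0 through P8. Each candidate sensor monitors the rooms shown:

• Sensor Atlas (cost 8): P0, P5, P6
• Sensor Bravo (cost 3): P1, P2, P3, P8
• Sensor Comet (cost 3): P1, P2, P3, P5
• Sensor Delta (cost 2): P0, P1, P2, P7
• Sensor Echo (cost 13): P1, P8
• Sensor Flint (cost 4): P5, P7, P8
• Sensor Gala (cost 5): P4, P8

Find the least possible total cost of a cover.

18

Atlas, Bravo, Delta, Gala together cover every room (Atlas ∪ Bravo ∪ Delta ∪ Gala = {P0, P1, P2, P3, P4, P5, P6, P7, P8}); total cost 8 + 3 + 2 + 5 = 18.
The greedy pick Delta, Bravo, Comet, Gala, Atlas costs 21; no covering selection beats 18.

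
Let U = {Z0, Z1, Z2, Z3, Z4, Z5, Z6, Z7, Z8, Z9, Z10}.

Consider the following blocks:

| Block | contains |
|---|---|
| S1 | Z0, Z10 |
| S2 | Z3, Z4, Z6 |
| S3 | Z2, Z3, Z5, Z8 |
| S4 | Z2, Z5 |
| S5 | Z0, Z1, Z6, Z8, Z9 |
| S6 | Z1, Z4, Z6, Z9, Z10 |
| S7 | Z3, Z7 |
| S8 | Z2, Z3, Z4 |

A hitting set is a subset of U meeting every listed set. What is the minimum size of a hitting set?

4

Take H = {Z0, Z4, Z5, Z7}. Each listed block contains at least one of these, so H is a hitting set of size 4.
No choice of 3 elements meets every block, so 4 is the minimum.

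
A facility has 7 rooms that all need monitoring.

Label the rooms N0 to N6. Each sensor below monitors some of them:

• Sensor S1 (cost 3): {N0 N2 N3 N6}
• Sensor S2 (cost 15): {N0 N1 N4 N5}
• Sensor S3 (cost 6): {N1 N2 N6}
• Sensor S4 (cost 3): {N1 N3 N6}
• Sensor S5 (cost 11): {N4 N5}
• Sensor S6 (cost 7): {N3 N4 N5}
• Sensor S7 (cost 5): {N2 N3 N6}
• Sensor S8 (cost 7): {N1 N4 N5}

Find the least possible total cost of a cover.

S1, S8 together cover every room (S1 ∪ S8 = {N0, N1, N2, N3, N4, N5, N6}); total cost 3 + 7 = 10.
No covering selection has total cost below 10.

10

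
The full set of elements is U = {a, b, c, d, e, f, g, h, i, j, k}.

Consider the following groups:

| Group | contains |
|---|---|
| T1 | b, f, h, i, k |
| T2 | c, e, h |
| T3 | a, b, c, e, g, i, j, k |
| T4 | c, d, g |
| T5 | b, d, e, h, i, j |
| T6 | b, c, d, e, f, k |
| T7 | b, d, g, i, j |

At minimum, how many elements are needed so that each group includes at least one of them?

2

The 2 elements {b, c} hit every group.
The groups T2, T7 are pairwise disjoint, so any hitting set needs a separate element for each — at least 2. Hence 2 is optimal.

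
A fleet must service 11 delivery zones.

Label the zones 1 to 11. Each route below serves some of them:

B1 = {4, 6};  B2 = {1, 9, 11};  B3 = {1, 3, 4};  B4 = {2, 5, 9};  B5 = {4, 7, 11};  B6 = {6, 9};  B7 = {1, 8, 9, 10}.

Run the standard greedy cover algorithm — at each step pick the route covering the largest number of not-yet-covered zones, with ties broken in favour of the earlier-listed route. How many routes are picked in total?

5

Greedy: pick B7 (covers 4 new) → pick B5 (covers 3 new) → pick B4 (covers 2 new) → pick B1 (covers 1 new) → pick B3 (covers 1 new). Total picks: 5.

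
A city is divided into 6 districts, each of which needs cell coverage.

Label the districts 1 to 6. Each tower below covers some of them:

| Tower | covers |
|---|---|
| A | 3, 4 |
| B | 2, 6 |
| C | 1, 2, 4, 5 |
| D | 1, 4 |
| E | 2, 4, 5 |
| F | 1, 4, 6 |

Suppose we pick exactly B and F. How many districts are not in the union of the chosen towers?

2

Union of B, F = {1, 2, 4, 6}.
Not covered: 3, 5 — 2 districts.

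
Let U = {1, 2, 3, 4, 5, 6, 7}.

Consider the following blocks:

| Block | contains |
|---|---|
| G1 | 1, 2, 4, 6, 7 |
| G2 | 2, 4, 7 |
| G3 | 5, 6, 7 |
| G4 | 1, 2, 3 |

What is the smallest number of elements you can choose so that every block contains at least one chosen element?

2

Take H = {2, 6}. Each listed block contains at least one of these, so H is a hitting set of size 2.
The blocks G3, G4 are pairwise disjoint, so any hitting set needs a separate element for each — at least 2. Hence 2 is optimal.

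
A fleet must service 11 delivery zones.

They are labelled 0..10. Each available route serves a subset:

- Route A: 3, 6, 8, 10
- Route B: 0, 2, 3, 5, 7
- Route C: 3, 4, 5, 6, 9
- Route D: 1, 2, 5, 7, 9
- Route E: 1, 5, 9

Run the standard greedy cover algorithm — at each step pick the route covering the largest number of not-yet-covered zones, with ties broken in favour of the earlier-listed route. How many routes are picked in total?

4

Greedy: pick B (covers 5 new) → pick A (covers 3 new) → pick C (covers 2 new) → pick D (covers 1 new). Total picks: 4.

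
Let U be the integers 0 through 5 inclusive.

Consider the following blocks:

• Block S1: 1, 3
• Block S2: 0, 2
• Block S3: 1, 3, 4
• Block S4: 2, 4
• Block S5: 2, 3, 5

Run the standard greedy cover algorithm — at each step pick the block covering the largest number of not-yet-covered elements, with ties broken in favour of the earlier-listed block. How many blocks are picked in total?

3

Greedy: pick S3 (covers 3 new) → pick S2 (covers 2 new) → pick S5 (covers 1 new). Total picks: 3.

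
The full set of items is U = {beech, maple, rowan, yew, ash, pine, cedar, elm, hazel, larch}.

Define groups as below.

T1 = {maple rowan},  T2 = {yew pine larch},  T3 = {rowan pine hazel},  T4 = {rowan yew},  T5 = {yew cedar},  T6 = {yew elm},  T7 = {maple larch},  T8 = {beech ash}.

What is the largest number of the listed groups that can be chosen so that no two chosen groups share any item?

T3, T6, T7, T8 are pairwise disjoint (T3={rowan,pine,hazel}; T6={yew,elm}; T7={maple,larch}; T8={beech,ash}).
Every remaining group overlaps one of these, and no 5 of the listed groups are pairwise disjoint, so 4 is the maximum.

4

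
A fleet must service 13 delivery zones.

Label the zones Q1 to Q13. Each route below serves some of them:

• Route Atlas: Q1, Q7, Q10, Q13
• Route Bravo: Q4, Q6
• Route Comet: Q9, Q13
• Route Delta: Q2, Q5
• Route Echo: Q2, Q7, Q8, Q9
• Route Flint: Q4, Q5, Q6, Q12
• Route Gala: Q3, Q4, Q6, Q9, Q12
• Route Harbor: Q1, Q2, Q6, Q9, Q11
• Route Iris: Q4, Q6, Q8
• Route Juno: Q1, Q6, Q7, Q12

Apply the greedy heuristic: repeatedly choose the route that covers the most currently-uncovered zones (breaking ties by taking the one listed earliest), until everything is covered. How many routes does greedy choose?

Greedy: pick Gala (covers 5 new) → pick Atlas (covers 4 new) → pick Delta (covers 2 new) → pick Echo (covers 1 new) → pick Harbor (covers 1 new). Total picks: 5.

5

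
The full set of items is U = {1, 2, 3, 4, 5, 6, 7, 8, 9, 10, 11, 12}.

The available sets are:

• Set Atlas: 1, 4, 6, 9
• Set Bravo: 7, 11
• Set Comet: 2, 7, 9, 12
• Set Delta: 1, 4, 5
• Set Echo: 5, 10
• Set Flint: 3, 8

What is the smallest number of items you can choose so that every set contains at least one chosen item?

4

H = {3, 4, 7, 10} meets every set (each contains at least one member of H), and |H| = 4.
The sets Atlas, Bravo, Echo, Flint are pairwise disjoint, so any hitting set needs a separate item for each — at least 4. Hence 4 is optimal.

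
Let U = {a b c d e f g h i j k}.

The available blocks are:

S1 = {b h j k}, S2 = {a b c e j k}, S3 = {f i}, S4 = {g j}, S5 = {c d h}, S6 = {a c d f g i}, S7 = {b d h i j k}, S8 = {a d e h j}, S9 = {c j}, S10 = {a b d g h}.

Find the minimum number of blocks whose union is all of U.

3

S6, S7, and S8 cover everything between them: the union {a, b, c, d, e, f, g, h, i, j, k} is all of U.
No 2 of the 10 blocks cover everything (all 45 combinations miss at least one point), so 3 is optimal.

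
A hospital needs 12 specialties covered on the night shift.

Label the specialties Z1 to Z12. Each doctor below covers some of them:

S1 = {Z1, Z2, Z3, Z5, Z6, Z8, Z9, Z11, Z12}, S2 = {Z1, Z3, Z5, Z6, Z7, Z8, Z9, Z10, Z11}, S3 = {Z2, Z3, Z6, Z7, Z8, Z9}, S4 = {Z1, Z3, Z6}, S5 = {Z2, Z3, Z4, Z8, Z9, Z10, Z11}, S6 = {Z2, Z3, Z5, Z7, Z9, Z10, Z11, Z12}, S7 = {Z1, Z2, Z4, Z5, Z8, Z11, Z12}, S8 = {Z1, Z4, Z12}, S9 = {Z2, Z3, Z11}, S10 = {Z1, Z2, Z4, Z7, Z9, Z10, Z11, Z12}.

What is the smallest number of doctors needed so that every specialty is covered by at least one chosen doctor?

2

S2 and S10 together: S2 ∪ S10 = {Z1, Z2, Z3, Z4, Z5, Z6, Z7, Z8, Z9, Z10, Z11, Z12} — every specialty is covered.
No single doctor has all 12 specialties (the largest, S1, has 9), so 2 is optimal.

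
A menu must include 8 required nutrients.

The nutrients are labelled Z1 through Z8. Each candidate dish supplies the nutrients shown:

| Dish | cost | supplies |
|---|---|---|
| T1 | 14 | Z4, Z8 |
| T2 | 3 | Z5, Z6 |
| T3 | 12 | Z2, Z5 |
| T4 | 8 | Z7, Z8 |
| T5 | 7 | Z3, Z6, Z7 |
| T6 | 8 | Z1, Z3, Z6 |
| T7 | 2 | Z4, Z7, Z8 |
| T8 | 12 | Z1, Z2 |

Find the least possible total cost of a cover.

T3, T6, T7 together cover every nutrient (T3 ∪ T6 ∪ T7 = {Z1, Z2, Z3, Z4, Z5, Z6, Z7, Z8}); total cost 12 + 8 + 2 = 22.
The greedy pick T7, T2, T6, T3 costs 25; no covering selection beats 22.

22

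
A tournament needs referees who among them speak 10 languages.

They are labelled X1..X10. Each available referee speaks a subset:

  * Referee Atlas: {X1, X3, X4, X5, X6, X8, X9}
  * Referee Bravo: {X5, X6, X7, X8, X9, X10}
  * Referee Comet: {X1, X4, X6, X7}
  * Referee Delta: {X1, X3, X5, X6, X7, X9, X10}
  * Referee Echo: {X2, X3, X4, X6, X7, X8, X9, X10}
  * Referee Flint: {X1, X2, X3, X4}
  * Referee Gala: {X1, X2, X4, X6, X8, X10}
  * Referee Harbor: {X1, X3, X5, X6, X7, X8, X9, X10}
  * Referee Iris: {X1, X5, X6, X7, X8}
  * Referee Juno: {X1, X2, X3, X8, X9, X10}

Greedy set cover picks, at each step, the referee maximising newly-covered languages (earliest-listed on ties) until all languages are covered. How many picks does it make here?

Greedy: pick Echo (covers 8 new) → pick Atlas (covers 2 new). Total picks: 2.

2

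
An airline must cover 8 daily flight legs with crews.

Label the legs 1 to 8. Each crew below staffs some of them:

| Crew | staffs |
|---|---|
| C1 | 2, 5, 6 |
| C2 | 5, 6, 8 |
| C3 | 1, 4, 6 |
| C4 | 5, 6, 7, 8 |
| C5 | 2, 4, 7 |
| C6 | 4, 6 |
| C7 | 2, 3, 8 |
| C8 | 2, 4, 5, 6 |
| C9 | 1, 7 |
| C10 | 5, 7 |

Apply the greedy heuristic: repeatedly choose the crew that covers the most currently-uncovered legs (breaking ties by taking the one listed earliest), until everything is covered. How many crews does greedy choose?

3

Greedy: pick C4 (covers 4 new) → pick C3 (covers 2 new) → pick C7 (covers 2 new). Total picks: 3.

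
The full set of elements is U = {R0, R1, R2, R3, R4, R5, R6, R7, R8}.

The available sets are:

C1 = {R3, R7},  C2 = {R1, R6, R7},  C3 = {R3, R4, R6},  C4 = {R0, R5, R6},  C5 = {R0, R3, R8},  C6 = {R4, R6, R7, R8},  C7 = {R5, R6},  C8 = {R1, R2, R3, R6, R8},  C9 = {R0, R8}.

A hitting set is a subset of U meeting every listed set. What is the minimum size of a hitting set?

The 3 elements {R6, R7, R8} hit every set.
The sets C1, C7, C9 are pairwise disjoint, so any hitting set needs a separate element for each — at least 3. Hence 3 is optimal.

3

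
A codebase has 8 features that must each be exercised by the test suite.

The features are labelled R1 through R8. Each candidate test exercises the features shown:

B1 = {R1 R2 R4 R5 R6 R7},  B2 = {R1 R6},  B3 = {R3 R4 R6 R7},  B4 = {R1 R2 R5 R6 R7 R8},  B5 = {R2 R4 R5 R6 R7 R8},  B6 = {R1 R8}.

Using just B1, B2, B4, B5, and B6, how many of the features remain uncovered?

Union of B1, B2, B4, B5, B6 = {R1, R2, R4, R5, R6, R7, R8}.
Not covered: R3 — 1 feature.

1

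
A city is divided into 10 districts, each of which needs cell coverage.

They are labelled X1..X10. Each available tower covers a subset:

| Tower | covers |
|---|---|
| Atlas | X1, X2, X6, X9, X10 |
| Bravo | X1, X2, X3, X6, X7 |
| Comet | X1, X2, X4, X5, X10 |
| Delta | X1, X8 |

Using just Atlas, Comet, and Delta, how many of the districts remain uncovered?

Union of Atlas, Comet, Delta = {X1, X2, X4, X5, X6, X8, X9, X10}.
Not covered: X3, X7 — 2 districts.

2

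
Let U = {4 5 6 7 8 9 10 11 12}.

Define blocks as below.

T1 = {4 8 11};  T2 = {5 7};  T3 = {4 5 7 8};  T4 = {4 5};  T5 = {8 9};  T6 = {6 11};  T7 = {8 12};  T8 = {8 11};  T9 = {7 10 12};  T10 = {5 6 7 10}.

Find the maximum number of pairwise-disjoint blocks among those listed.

4

T4, T5, T6, T9 are pairwise disjoint (T4={4,5}; T5={8,9}; T6={6,11}; T9={7,10,12}).
Every remaining block overlaps one of these, and no 5 of the listed blocks are pairwise disjoint, so 4 is the maximum.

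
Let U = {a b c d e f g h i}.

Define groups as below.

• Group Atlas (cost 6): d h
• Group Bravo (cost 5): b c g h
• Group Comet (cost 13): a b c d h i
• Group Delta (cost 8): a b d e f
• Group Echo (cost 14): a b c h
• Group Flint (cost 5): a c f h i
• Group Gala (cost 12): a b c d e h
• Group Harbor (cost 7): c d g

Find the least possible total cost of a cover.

Bravo, Delta, Flint together cover every element (Bravo ∪ Delta ∪ Flint = {a, b, c, d, e, f, g, h, i}); total cost 5 + 8 + 5 = 18.
No covering selection has total cost below 18.

18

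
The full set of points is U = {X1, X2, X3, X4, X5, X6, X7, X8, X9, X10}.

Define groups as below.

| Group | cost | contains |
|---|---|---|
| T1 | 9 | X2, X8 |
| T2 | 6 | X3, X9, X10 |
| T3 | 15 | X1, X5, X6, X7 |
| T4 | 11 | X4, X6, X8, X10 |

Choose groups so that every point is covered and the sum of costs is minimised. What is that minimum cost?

41

T1, T2, T3, T4 together cover every point (T1 ∪ T2 ∪ T3 ∪ T4 = {X1, X2, X3, X4, X5, X6, X7, X8, X9, X10}); total cost 9 + 6 + 15 + 11 = 41.
No covering selection has total cost below 41.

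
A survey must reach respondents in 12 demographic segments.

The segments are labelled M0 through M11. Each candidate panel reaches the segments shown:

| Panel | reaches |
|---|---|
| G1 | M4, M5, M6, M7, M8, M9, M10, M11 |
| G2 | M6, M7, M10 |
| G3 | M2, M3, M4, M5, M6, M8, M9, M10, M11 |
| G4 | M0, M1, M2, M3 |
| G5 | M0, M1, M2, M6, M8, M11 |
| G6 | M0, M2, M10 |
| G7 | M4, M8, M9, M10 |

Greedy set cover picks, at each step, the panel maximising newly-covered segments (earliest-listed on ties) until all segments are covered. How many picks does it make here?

3

Greedy: pick G3 (covers 9 new) → pick G4 (covers 2 new) → pick G1 (covers 1 new). Total picks: 3.
(The true minimum cover uses only 2 panels, so greedy is not optimal here.)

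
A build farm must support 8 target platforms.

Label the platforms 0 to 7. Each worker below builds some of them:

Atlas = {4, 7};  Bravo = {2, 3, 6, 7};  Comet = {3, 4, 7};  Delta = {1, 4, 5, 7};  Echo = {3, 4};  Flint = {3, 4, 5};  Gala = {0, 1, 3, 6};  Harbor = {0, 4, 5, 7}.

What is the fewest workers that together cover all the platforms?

3

Bravo and Delta and Harbor together: Bravo ∪ Delta ∪ Harbor = {0, 1, 2, 3, 4, 5, 6, 7} — every platform is covered.
Only Bravo contains 2, so Bravo is forced; the remaining 4 platforms need at least 2 more workers (each remaining worker adds at most 3) — so at least 3 workers are needed, and 3 is optimal.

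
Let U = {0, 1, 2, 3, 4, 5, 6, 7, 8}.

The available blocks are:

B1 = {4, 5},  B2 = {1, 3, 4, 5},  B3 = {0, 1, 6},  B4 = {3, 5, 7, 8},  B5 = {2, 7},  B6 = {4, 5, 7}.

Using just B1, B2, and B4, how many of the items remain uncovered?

Union of B1, B2, B4 = {1, 3, 4, 5, 7, 8}.
Not covered: 0, 2, 6 — 3 items.

3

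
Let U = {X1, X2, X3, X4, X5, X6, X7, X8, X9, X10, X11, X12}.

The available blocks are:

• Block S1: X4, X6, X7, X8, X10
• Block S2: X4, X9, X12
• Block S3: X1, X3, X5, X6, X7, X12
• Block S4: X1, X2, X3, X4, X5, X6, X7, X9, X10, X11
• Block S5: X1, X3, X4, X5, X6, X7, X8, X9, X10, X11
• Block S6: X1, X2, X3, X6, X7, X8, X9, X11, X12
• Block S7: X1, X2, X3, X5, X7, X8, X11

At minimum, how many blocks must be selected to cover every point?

Take {S4, S6}. Their union is {X1, X2, X3, X4, X5, X6, X7, X8, X9, X10, X11, X12}, which is all 12 points.
No single block has all 12 points (the largest, S4, has 10), so 2 is optimal.

2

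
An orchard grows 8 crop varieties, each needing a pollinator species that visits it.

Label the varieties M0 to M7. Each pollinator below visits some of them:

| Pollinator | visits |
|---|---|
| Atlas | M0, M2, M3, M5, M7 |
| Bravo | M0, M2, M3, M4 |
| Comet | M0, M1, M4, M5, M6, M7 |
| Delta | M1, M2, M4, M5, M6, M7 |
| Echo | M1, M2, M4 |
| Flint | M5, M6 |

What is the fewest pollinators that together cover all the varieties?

2

Take {Atlas, Comet}. Their union is {M0, M1, M2, M3, M4, M5, M6, M7}, which is all 8 varieties.
No single pollinator has all 8 varieties (the largest, Comet, has 6), so 2 is optimal.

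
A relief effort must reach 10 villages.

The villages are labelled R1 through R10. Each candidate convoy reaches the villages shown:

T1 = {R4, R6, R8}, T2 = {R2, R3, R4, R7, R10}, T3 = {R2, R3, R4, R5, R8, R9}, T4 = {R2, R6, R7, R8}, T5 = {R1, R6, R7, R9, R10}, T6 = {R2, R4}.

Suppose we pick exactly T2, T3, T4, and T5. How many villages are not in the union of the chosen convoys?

0

Union of T2, T3, T4, T5 = {R1, R2, R3, R4, R5, R6, R7, R8, R9, R10} — that's every village, so 0 are uncovered.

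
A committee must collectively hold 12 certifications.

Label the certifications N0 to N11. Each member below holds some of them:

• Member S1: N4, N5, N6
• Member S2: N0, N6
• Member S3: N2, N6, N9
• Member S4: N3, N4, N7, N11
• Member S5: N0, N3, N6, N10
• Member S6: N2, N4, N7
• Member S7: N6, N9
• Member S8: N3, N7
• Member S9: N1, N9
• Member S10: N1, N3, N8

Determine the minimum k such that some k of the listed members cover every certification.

S1 and S3 and S4 and S5 and S10 together: S1 ∪ S3 ∪ S4 ∪ S5 ∪ S10 = {N0, N1, N2, N3, N4, N5, N6, N7, N8, N9, N10, N11} — every certification is covered.
No 4 of the 10 members cover everything (all 210 combinations miss at least one certification), so 5 is optimal.

5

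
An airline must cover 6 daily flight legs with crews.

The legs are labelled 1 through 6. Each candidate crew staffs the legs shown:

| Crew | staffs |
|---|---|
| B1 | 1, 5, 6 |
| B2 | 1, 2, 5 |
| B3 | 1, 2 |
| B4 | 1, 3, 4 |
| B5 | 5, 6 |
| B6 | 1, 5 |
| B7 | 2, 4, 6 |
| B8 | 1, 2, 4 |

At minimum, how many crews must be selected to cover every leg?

Take {B1, B2, B4}. Their union is {1, 2, 3, 4, 5, 6}, which is all 6 legs.
Only B4 contains 3, so B4 is forced; the remaining 3 legs need at least 2 more crews (each remaining crew adds at most 2) — so at least 3 crews are needed, and 3 is optimal.

3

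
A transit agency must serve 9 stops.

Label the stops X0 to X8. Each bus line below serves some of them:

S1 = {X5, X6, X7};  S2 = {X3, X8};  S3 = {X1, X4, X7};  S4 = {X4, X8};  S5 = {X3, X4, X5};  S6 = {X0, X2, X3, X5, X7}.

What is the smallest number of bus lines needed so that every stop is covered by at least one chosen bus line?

Take {S1, S3, S4, S6}. Their union is {X0, X1, X2, X3, X4, X5, X6, X7, X8}, which is all 9 stops.
No 3 of the 6 bus lines cover everything (all 20 combinations miss at least one stop), so 4 is optimal.

4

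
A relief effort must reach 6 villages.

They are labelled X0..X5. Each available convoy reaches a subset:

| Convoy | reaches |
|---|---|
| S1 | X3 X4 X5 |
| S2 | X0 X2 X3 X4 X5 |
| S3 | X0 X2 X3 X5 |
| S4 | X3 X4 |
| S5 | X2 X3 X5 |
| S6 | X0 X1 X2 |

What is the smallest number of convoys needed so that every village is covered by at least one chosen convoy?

Take {S2, S6}. Their union is {X0, X1, X2, X3, X4, X5}, which is all 6 villages.
No single convoy has all 6 villages (the largest, S2, has 5), so 2 is optimal.

2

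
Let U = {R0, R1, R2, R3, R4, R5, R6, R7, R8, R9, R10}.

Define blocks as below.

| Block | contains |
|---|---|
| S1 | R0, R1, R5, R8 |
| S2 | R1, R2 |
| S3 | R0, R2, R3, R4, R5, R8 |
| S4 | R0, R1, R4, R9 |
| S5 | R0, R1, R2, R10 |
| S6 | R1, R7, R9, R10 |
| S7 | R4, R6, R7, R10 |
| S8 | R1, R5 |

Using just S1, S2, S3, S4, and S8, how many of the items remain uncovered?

Union of S1, S2, S3, S4, S8 = {R0, R1, R2, R3, R4, R5, R8, R9}.
Not covered: R6, R7, R10 — 3 items.

3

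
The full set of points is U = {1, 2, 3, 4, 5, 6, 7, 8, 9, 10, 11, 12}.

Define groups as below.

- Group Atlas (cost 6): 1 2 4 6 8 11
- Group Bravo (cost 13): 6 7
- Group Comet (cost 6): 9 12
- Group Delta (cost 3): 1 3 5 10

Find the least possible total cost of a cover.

28

Atlas, Bravo, Comet, Delta together cover every point (Atlas ∪ Bravo ∪ Comet ∪ Delta = {1, 2, 3, 4, 5, 6, 7, 8, 9, 10, 11, 12}); total cost 6 + 13 + 6 + 3 = 28.
No covering selection has total cost below 28.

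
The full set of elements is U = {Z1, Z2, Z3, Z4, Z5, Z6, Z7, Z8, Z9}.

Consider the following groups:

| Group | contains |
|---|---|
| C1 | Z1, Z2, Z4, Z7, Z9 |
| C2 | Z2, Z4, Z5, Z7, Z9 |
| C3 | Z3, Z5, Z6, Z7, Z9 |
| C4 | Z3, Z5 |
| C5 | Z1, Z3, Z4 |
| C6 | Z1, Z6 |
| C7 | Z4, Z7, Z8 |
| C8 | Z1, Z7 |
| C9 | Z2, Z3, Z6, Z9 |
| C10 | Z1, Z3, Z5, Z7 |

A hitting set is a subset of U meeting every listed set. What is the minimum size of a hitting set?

3

H = {Z1, Z3, Z7} meets every group (each contains at least one member of H), and |H| = 3.
The groups C4, C6, C7 are pairwise disjoint, so any hitting set needs a separate element for each — at least 3. Hence 3 is optimal.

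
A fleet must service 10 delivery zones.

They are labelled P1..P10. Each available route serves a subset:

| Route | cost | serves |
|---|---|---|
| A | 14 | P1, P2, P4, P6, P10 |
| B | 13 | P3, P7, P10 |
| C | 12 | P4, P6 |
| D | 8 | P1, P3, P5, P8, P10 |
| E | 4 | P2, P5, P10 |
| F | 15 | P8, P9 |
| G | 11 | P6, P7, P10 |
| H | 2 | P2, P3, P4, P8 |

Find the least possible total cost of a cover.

36

D, F, G, H together cover every zone (D ∪ F ∪ G ∪ H = {P1, P2, P3, P4, P5, P6, P7, P8, P9, P10}); total cost 8 + 15 + 11 + 2 = 36.
The greedy pick H, E, G, D, F costs 40; no covering selection beats 36.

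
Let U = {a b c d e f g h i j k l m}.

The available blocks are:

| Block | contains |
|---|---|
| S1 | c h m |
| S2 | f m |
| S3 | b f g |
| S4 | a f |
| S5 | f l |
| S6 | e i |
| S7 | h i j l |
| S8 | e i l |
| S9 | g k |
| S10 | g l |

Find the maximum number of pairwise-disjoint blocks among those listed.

S1, S4, S6, S9 are pairwise disjoint (S1={c,h,m}; S4={a,f}; S6={e,i}; S9={g,k}).
Every remaining block overlaps one of these, and no 5 of the listed blocks are pairwise disjoint, so 4 is the maximum.

4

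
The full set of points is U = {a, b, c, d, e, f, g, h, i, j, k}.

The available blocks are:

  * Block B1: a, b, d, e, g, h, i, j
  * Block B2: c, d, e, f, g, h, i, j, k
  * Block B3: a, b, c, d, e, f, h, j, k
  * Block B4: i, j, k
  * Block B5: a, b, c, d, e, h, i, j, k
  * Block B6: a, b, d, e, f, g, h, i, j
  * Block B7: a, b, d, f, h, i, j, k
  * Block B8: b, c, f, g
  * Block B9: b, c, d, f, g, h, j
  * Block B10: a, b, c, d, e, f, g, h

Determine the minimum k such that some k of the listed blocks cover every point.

B2 and B3 cover everything between them: the union {a, b, c, d, e, f, g, h, i, j, k} is all of U.
No single block has all 11 points (the largest, B2, has 9), so 2 is optimal.

2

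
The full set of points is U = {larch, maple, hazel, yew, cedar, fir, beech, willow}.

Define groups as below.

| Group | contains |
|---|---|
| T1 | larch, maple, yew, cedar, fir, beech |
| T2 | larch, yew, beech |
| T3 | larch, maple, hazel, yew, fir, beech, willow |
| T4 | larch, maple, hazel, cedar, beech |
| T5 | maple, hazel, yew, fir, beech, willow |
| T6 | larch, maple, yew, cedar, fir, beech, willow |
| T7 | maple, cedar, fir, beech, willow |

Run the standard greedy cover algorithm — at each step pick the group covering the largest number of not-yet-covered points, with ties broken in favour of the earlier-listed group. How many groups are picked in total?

2

Greedy: pick T3 (covers 7 new) → pick T1 (covers 1 new). Total picks: 2.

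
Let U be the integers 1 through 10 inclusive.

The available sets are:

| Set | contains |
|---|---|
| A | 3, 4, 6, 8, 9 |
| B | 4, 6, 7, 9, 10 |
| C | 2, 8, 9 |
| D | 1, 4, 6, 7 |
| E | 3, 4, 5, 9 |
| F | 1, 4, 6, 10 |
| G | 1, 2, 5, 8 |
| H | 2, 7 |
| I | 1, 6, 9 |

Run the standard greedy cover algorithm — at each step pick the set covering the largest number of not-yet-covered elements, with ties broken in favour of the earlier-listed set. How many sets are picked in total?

3

Greedy: pick A (covers 5 new) → pick G (covers 3 new) → pick B (covers 2 new). Total picks: 3.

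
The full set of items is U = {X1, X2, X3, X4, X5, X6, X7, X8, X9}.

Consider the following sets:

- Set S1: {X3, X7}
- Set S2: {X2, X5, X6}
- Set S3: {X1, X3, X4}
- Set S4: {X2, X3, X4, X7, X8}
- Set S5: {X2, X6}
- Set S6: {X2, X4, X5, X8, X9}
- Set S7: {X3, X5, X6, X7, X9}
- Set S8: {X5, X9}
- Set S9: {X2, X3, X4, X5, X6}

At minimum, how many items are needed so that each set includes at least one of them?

3

H = {X3, X6, X9} meets every set (each contains at least one member of H), and |H| = 3.
The sets S3, S5, S8 are pairwise disjoint, so any hitting set needs a separate item for each — at least 3. Hence 3 is optimal.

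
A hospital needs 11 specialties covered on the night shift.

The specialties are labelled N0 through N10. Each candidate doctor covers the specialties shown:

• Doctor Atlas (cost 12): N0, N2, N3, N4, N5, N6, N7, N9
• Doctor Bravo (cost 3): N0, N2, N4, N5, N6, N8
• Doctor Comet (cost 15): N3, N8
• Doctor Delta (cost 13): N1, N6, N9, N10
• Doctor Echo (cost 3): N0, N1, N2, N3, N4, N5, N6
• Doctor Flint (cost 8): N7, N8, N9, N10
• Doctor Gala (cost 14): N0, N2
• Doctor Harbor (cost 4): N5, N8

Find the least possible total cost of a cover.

11

Echo, Flint together cover every specialty (Echo ∪ Flint = {N0, N1, N2, N3, N4, N5, N6, N7, N8, N9, N10}); total cost 3 + 8 = 11.
No covering selection has total cost below 11.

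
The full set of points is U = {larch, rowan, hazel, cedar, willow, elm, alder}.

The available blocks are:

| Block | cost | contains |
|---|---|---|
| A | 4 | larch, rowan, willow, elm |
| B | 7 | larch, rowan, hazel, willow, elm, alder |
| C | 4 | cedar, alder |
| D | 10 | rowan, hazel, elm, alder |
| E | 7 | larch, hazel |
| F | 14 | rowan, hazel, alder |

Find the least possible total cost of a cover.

B, C together cover every point (B ∪ C = {larch, rowan, hazel, cedar, willow, elm, alder}); total cost 7 + 4 = 11.
The greedy pick A, C, B costs 15; no covering selection beats 11.

11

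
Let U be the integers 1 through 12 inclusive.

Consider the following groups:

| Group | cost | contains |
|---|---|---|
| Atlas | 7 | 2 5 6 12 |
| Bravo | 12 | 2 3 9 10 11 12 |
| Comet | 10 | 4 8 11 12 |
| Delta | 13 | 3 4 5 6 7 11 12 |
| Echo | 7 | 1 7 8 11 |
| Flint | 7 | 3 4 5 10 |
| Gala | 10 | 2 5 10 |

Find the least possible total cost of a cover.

32

Bravo, Delta, Echo together cover every point (Bravo ∪ Delta ∪ Echo = {1, 2, 3, 4, 5, 6, 7, 8, 9, 10, 11, 12}); total cost 12 + 13 + 7 = 32.
The greedy pick Atlas, Echo, Flint, Bravo costs 33; no covering selection beats 32.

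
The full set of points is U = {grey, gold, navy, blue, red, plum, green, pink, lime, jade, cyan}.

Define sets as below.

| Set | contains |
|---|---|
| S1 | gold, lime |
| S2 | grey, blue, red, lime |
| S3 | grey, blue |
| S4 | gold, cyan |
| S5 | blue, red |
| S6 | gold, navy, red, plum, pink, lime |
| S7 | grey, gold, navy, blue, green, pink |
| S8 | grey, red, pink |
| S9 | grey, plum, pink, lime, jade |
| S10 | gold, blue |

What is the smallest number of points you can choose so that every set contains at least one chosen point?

3

Take H = {grey, gold, blue}. Each listed set contains at least one of these, so H is a hitting set of size 3.
The sets S4, S5, S9 are pairwise disjoint, so any hitting set needs a separate point for each — at least 3. Hence 3 is optimal.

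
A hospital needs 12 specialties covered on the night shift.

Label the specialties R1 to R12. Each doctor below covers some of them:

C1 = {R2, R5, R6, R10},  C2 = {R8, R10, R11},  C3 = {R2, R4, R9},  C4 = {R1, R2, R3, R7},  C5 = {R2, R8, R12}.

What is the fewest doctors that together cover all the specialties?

5

Take {C1, C2, C3, C4, C5}. Their union is {R1, R2, R3, R4, R5, R6, R7, R8, R9, R10, R11, R12}, which is all 12 specialties.
No 4 of the 5 doctors cover everything (all 5 combinations miss at least one specialty), so 5 is optimal.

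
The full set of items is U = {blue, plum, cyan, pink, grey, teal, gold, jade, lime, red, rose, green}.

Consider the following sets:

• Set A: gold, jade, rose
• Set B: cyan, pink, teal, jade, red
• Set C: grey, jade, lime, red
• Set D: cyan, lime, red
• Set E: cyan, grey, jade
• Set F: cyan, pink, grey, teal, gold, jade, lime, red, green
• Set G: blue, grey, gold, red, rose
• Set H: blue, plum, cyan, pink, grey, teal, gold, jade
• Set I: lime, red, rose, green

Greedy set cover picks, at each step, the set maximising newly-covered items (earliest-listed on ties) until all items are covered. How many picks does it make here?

3

Greedy: pick F (covers 9 new) → pick G (covers 2 new) → pick H (covers 1 new). Total picks: 3.
(The true minimum cover uses only 2 sets, so greedy is not optimal here.)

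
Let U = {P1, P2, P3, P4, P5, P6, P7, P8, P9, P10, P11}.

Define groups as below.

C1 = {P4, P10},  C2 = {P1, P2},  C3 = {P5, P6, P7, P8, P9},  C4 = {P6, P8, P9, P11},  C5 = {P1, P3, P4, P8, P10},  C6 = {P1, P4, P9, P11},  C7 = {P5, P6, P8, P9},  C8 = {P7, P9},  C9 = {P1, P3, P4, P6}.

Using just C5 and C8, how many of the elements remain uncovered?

Union of C5, C8 = {P1, P3, P4, P7, P8, P9, P10}.
Not covered: P2, P5, P6, P11 — 4 elements.

4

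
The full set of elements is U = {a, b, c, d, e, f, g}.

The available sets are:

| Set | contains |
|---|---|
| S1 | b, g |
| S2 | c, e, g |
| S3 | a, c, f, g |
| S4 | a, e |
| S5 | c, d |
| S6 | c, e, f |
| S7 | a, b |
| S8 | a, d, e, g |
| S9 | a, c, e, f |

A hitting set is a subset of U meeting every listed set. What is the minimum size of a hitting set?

3

The 3 elements {a, c, g} hit every set.
The sets S1, S4, S5 are pairwise disjoint, so any hitting set needs a separate element for each — at least 3. Hence 3 is optimal.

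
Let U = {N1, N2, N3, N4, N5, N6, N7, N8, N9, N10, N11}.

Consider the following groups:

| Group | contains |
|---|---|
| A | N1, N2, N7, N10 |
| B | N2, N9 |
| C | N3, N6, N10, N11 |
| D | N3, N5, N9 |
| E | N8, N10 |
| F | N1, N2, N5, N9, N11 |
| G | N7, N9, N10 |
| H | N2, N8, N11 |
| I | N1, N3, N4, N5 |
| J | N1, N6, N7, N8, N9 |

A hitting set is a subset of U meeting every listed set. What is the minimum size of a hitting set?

Take T = {N2, N3, N8, N10}. Each listed group contains at least one of these, so T is a hitting set of size 4.
No choice of 3 items meets every group, so 4 is the minimum.

4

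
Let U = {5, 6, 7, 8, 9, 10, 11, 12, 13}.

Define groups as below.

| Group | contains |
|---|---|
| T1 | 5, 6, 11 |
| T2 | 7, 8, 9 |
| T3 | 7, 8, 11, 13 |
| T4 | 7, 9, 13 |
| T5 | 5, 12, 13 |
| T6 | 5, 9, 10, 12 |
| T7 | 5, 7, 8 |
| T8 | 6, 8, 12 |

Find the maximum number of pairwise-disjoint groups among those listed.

T1, T2 are pairwise disjoint (T1={5,6,11}; T2={7,8,9}).
Every remaining group overlaps one of these, and no 3 of the listed groups are pairwise disjoint, so 2 is the maximum.

2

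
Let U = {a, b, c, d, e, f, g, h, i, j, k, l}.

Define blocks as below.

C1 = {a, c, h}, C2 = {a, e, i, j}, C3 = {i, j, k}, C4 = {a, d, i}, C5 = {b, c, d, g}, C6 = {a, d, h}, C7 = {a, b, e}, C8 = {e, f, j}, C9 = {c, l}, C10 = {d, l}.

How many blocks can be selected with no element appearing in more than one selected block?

C3, C6, C9 are pairwise disjoint (C3={i,j,k}; C6={a,d,h}; C9={c,l}).
Every remaining block overlaps one of these, and no 4 of the listed blocks are pairwise disjoint, so 3 is the maximum.

3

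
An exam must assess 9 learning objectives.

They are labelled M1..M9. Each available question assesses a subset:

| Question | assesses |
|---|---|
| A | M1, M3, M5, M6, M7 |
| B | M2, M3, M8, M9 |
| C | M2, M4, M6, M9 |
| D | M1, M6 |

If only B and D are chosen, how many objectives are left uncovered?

3

Union of B, D = {M1, M2, M3, M6, M8, M9}.
Not covered: M4, M5, M7 — 3 objectives.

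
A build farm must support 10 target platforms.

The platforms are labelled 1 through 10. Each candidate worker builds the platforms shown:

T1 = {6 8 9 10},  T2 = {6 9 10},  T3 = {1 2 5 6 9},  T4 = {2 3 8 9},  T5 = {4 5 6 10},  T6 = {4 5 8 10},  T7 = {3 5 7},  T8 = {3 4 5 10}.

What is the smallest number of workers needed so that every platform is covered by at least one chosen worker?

3

T3 and T6 and T7 together: T3 ∪ T6 ∪ T7 = {1, 2, 3, 4, 5, 6, 7, 8, 9, 10} — every platform is covered.
Only T3 contains 1, so T3 is forced; the remaining 5 platforms need at least 2 more workers (each remaining worker adds at most 3) — so at least 3 workers are needed, and 3 is optimal.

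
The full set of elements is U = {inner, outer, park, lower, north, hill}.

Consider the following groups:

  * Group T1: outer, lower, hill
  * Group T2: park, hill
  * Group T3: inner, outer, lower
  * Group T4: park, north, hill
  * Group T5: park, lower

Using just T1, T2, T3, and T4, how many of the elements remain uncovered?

0

Union of T1, T2, T3, T4 = {inner, outer, park, lower, north, hill} — that's every element, so 0 are uncovered.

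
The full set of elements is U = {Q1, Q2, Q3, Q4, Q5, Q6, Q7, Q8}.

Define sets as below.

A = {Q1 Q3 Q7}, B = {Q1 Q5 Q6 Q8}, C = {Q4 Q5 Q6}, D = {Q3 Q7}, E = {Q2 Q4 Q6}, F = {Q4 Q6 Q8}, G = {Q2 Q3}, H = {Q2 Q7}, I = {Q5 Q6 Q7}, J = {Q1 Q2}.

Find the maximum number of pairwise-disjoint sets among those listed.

D, F, J are pairwise disjoint (D={Q3,Q7}; F={Q4,Q6,Q8}; J={Q1,Q2}).
Every remaining set overlaps one of these, and no 4 of the listed sets are pairwise disjoint, so 3 is the maximum.

3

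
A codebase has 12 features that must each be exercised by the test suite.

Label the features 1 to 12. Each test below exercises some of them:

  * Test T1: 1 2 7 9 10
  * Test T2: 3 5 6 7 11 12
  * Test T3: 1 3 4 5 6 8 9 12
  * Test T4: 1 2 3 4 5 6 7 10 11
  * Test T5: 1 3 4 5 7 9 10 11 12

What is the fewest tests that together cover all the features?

T3 and T4 together: T3 ∪ T4 = {1, 2, 3, 4, 5, 6, 7, 8, 9, 10, 11, 12} — every feature is covered.
No single test has all 12 features (the largest, T4, has 9), so 2 is optimal.

2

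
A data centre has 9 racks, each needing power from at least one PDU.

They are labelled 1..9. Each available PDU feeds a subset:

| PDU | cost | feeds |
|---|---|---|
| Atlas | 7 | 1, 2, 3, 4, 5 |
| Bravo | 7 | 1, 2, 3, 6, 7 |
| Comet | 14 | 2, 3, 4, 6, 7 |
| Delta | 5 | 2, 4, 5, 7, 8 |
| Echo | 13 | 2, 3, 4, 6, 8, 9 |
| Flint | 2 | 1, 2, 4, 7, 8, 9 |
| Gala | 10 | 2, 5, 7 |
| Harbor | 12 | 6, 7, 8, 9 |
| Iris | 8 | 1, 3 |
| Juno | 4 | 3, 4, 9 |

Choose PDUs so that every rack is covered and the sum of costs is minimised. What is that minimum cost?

Bravo, Delta, Flint together cover every rack (Bravo ∪ Delta ∪ Flint = {1, 2, 3, 4, 5, 6, 7, 8, 9}); total cost 7 + 5 + 2 = 14.
The greedy pick Flint, Atlas, Bravo costs 16; no covering selection beats 14.

14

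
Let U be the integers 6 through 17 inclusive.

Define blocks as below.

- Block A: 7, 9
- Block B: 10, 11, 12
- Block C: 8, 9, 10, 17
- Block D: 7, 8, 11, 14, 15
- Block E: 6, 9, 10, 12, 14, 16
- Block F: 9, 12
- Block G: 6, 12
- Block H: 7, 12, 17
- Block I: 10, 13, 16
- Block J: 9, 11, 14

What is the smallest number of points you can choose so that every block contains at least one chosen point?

4

Take T = {9, 10, 12, 14}. Each listed block contains at least one of these, so T is a hitting set of size 4.
No choice of 3 points meets every block, so 4 is the minimum.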